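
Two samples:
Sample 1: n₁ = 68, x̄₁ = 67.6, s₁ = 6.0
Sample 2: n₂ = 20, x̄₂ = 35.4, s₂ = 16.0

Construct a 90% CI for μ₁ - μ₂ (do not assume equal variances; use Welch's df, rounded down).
(25.90, 38.50)

Difference: x̄₁ - x̄₂ = 32.20
SE = √(s₁²/n₁ + s₂²/n₂) = √(6.0²/68 + 16.0²/20) = 3.6509
df = 20.59 → 20 (Welch–Satterthwaite, rounded down)
t* = 1.725

CI: 32.20 ± 1.725 · 3.6509 = 32.20 ± 6.30 = (25.90, 38.50)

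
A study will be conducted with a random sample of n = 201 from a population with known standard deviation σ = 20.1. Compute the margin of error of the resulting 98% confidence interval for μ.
Margin of error = 3.30

Margin of error = z* · σ/√n
= 2.326 · 20.1/√201
= 2.326 · 20.1/14.1774
= 3.30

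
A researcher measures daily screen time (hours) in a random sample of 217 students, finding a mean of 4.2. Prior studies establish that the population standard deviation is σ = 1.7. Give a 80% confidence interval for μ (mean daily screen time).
(4.05, 4.35)

z-interval (σ known):
z* = 1.282 for 80% confidence

Margin of error = z* · σ/√n = 1.282 · 1.7/√217 = 0.15

CI: (4.2 - 0.15, 4.2 + 0.15) = (4.05, 4.35)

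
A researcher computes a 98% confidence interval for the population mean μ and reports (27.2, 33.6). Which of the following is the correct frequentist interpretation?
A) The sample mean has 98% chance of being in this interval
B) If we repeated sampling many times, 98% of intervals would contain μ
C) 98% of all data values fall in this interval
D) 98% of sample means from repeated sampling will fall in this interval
B

A) Wrong — x̄ is observed and sits in the interval by construction.
B) Correct — this is the frequentist long-run coverage interpretation.
C) Wrong — a CI is about the parameter μ, not individual data values.
D) Wrong — coverage applies to intervals containing μ, not to future x̄ values.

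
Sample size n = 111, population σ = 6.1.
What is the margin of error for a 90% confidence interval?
Margin of error = 0.95

Margin of error = z* · σ/√n
= 1.645 · 6.1/√111
= 1.645 · 6.1/10.5357
= 0.95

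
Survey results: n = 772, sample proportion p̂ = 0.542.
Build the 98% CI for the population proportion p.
(0.500, 0.584)

Proportion CI:
SE = √(p̂(1-p̂)/n) = √(0.542 · 0.458 / 772) = 0.01793

z* = 2.326
Margin = z* · SE = 2.326 · 0.01793 = 0.0417

CI: 0.542 ± 0.0417 = (0.500, 0.584)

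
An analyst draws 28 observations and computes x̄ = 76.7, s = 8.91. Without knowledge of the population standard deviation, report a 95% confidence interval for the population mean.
(73.24, 80.16)

t-interval (σ unknown):
df = n - 1 = 27
t* = 2.052 for 95% confidence

Margin of error = t* · s/√n = 2.052 · 8.91/√28 = 3.46

CI: (73.24, 80.16)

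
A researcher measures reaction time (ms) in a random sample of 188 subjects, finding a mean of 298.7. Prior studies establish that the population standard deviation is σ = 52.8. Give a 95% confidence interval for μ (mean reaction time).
(291.15, 306.25)

z-interval (σ known):
z* = 1.960 for 95% confidence

Margin of error = z* · σ/√n = 1.960 · 52.8/√188 = 7.55

CI: (298.7 - 7.55, 298.7 + 7.55) = (291.15, 306.25)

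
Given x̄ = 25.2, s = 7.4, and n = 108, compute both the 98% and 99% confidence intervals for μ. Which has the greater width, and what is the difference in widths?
99% CI is wider by 0.38

df = 107
98% CI: t* = 2.362, (23.52, 26.88), width = 2 · t* · s/√n = 3.36
99% CI: t* = 2.623, (23.33, 27.07), width = 2 · t* · s/√n = 3.74

The 99% CI is wider by 3.74 - 3.36 = 0.38.
Higher confidence requires a wider interval.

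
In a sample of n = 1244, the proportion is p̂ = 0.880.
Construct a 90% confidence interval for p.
(0.865, 0.895)

Proportion CI:
SE = √(p̂(1-p̂)/n) = √(0.880 · 0.120 / 1244) = 0.00921

z* = 1.645
Margin = z* · SE = 1.645 · 0.00921 = 0.0152

CI: 0.880 ± 0.0152 = (0.865, 0.895)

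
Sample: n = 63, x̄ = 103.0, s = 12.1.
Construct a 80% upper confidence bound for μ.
μ ≤ 104.29

Upper bound (one-sided):
t* = 0.847 (one-sided for 80%)
Upper bound = x̄ + t* · s/√n = 103.0 + 0.847 · 12.1/√63 = 104.29

We are 80% confident that μ ≤ 104.29.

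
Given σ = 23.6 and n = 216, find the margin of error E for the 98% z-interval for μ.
Margin of error = 3.74

Margin of error = z* · σ/√n
= 2.326 · 23.6/√216
= 2.326 · 23.6/14.6969
= 3.74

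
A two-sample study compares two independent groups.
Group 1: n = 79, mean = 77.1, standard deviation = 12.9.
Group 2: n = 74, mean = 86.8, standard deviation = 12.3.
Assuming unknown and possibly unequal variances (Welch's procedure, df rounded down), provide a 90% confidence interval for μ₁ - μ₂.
(-13.07, -6.33)

Difference: x̄₁ - x̄₂ = -9.70
SE = √(s₁²/n₁ + s₂²/n₂) = √(12.9²/79 + 12.3²/74) = 2.0374
df = 150.95 → 150 (Welch–Satterthwaite, rounded down)
t* = 1.655

CI: -9.70 ± 1.655 · 2.0374 = -9.70 ± 3.37 = (-13.07, -6.33)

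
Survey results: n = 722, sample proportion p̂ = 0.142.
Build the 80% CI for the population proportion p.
(0.125, 0.159)

Proportion CI:
SE = √(p̂(1-p̂)/n) = √(0.142 · 0.858 / 722) = 0.01299

z* = 1.282
Margin = z* · SE = 1.282 · 0.01299 = 0.0167

CI: 0.142 ± 0.0167 = (0.125, 0.159)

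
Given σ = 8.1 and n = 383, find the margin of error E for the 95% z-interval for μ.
Margin of error = 0.81

Margin of error = z* · σ/√n
= 1.960 · 8.1/√383
= 1.960 · 8.1/19.5704
= 0.81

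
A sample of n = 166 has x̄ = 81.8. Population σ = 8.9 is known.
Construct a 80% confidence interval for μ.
(80.91, 82.69)

z-interval (σ known):
z* = 1.282 for 80% confidence

Margin of error = z* · σ/√n = 1.282 · 8.9/√166 = 0.89

CI: (81.8 - 0.89, 81.8 + 0.89) = (80.91, 82.69)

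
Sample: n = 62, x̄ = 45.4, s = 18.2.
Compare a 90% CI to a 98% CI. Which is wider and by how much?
98% CI is wider by 3.32

df = 61
90% CI: t* = 1.670, (41.54, 49.26), width = 2 · t* · s/√n = 7.72
98% CI: t* = 2.389, (39.88, 50.92), width = 2 · t* · s/√n = 11.04

The 98% CI is wider by 11.04 - 7.72 = 3.32.
Higher confidence requires a wider interval.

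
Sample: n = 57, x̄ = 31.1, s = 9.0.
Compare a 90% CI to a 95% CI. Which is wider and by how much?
95% CI is wider by 0.79

df = 56
90% CI: t* = 1.673, (29.11, 33.09), width = 2 · t* · s/√n = 3.99
95% CI: t* = 2.003, (28.71, 33.49), width = 2 · t* · s/√n = 4.78

The 95% CI is wider by 4.78 - 3.99 = 0.79.
Higher confidence requires a wider interval.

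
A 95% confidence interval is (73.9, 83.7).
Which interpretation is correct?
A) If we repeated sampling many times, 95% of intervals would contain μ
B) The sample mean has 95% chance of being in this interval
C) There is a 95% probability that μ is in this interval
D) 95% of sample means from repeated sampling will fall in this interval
A

A) Correct — this is the frequentist long-run coverage interpretation.
B) Wrong — x̄ is observed and sits in the interval by construction.
C) Wrong — μ is fixed; the randomness lives in the interval, not in μ.
D) Wrong — coverage applies to intervals containing μ, not to future x̄ values.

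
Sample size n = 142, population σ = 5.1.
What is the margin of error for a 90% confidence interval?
Margin of error = 0.70

Margin of error = z* · σ/√n
= 1.645 · 5.1/√142
= 1.645 · 5.1/11.9164
= 0.70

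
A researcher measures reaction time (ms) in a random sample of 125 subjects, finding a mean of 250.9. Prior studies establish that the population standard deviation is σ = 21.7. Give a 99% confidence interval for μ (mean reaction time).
(245.90, 255.90)

z-interval (σ known):
z* = 2.576 for 99% confidence

Margin of error = z* · σ/√n = 2.576 · 21.7/√125 = 5.00

CI: (250.9 - 5.00, 250.9 + 5.00) = (245.90, 255.90)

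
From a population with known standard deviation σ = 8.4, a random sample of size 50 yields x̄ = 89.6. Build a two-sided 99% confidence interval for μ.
(86.54, 92.66)

z-interval (σ known):
z* = 2.576 for 99% confidence

Margin of error = z* · σ/√n = 2.576 · 8.4/√50 = 3.06

CI: (89.6 - 3.06, 89.6 + 3.06) = (86.54, 92.66)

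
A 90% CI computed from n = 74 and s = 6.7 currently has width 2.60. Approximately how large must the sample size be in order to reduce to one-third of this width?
n ≈ 666

CI width ∝ 1/√n
To reduce width by factor 3, need √n to grow by 3 → need 3² = 9 times as many samples.

Current: n = 74, width = 2.60
New: n = 666, width ≈ 0.86

Width reduced by factor of 2.60/0.86 = 3.02.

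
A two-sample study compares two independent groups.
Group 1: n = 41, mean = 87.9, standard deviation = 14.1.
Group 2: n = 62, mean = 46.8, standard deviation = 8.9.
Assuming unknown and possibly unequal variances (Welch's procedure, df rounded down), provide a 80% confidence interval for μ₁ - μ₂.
(37.89, 44.31)

Difference: x̄₁ - x̄₂ = 41.10
SE = √(s₁²/n₁ + s₂²/n₂) = √(14.1²/41 + 8.9²/62) = 2.4752
df = 61.07 → 61 (Welch–Satterthwaite, rounded down)
t* = 1.296

CI: 41.10 ± 1.296 · 2.4752 = 41.10 ± 3.21 = (37.89, 44.31)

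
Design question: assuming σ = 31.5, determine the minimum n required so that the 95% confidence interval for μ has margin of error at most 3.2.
n ≥ 373

For margin E ≤ 3.2:
n ≥ (z* · σ / E)²
n ≥ (1.960 · 31.5 / 3.2)²
n ≥ 372.25

Minimum n = 373 (rounding up)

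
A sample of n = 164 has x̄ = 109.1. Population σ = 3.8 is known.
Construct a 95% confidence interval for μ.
(108.52, 109.68)

z-interval (σ known):
z* = 1.960 for 95% confidence

Margin of error = z* · σ/√n = 1.960 · 3.8/√164 = 0.58

CI: (109.1 - 0.58, 109.1 + 0.58) = (108.52, 109.68)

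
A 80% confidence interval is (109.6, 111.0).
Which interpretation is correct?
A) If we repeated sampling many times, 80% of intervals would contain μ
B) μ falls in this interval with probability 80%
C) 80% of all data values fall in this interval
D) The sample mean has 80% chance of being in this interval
A

A) Correct — this is the frequentist long-run coverage interpretation.
B) Wrong — μ is fixed; the randomness lives in the interval, not in μ.
C) Wrong — a CI is about the parameter μ, not individual data values.
D) Wrong — x̄ is observed and sits in the interval by construction.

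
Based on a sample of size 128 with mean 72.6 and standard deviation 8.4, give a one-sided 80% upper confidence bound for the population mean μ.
μ ≤ 73.23

Upper bound (one-sided):
t* = 0.844 (one-sided for 80%)
Upper bound = x̄ + t* · s/√n = 72.6 + 0.844 · 8.4/√128 = 73.23

We are 80% confident that μ ≤ 73.23.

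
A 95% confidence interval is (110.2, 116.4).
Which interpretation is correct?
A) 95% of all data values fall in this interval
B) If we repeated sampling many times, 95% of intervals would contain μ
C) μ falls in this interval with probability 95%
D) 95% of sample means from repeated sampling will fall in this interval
B

A) Wrong — a CI is about the parameter μ, not individual data values.
B) Correct — this is the frequentist long-run coverage interpretation.
C) Wrong — μ is fixed; the randomness lives in the interval, not in μ.
D) Wrong — coverage applies to intervals containing μ, not to future x̄ values.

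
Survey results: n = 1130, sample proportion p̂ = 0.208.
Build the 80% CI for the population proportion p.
(0.193, 0.223)

Proportion CI:
SE = √(p̂(1-p̂)/n) = √(0.208 · 0.792 / 1130) = 0.01207

z* = 1.282
Margin = z* · SE = 1.282 · 0.01207 = 0.0155

CI: 0.208 ± 0.0155 = (0.193, 0.223)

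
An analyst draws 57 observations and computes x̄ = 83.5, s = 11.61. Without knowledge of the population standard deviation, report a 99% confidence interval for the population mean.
(79.40, 87.60)

t-interval (σ unknown):
df = n - 1 = 56
t* = 2.667 for 99% confidence

Margin of error = t* · s/√n = 2.667 · 11.61/√57 = 4.10

CI: (79.40, 87.60)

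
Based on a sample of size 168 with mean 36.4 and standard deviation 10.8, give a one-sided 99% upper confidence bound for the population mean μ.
μ ≤ 38.36

Upper bound (one-sided):
t* = 2.349 (one-sided for 99%)
Upper bound = x̄ + t* · s/√n = 36.4 + 2.349 · 10.8/√168 = 38.36

We are 99% confident that μ ≤ 38.36.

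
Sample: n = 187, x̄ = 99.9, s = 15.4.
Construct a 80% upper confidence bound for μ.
μ ≤ 100.85

Upper bound (one-sided):
t* = 0.844 (one-sided for 80%)
Upper bound = x̄ + t* · s/√n = 99.9 + 0.844 · 15.4/√187 = 100.85

We are 80% confident that μ ≤ 100.85.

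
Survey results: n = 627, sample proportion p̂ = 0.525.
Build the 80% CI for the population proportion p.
(0.499, 0.551)

Proportion CI:
SE = √(p̂(1-p̂)/n) = √(0.525 · 0.475 / 627) = 0.01994

z* = 1.282
Margin = z* · SE = 1.282 · 0.01994 = 0.0256

CI: 0.525 ± 0.0256 = (0.499, 0.551)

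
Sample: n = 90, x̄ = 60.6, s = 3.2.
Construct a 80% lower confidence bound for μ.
μ ≥ 60.31

Lower bound (one-sided):
t* = 0.846 (one-sided for 80%)
Lower bound = x̄ - t* · s/√n = 60.6 - 0.846 · 3.2/√90 = 60.31

We are 80% confident that μ ≥ 60.31.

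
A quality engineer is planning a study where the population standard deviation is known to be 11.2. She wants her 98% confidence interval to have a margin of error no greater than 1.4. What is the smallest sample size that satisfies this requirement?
n ≥ 347

For margin E ≤ 1.4:
n ≥ (z* · σ / E)²
n ≥ (2.326 · 11.2 / 1.4)²
n ≥ 346.26

Minimum n = 347 (rounding up)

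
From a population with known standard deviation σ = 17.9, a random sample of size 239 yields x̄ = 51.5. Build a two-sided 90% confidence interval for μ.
(49.60, 53.40)

z-interval (σ known):
z* = 1.645 for 90% confidence

Margin of error = z* · σ/√n = 1.645 · 17.9/√239 = 1.90

CI: (51.5 - 1.90, 51.5 + 1.90) = (49.60, 53.40)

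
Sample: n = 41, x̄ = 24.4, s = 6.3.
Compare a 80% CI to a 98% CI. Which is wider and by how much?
98% CI is wider by 2.21

df = 40
80% CI: t* = 1.303, (23.12, 25.68), width = 2 · t* · s/√n = 2.56
98% CI: t* = 2.423, (22.02, 26.78), width = 2 · t* · s/√n = 4.77

The 98% CI is wider by 4.77 - 2.56 = 2.21.
Higher confidence requires a wider interval.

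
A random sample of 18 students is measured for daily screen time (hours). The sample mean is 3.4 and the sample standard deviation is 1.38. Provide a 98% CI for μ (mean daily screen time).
(2.57, 4.23)

t-interval (σ unknown):
df = n - 1 = 17
t* = 2.567 for 98% confidence

Margin of error = t* · s/√n = 2.567 · 1.38/√18 = 0.83

CI: (2.57, 4.23)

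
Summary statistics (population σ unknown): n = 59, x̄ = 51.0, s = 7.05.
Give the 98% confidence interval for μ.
(48.80, 53.20)

t-interval (σ unknown):
df = n - 1 = 58
t* = 2.392 for 98% confidence

Margin of error = t* · s/√n = 2.392 · 7.05/√59 = 2.20

CI: (48.80, 53.20)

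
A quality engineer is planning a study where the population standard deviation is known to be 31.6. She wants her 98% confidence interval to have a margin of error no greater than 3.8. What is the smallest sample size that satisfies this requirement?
n ≥ 375

For margin E ≤ 3.8:
n ≥ (z* · σ / E)²
n ≥ (2.326 · 31.6 / 3.8)²
n ≥ 374.13

Minimum n = 375 (rounding up)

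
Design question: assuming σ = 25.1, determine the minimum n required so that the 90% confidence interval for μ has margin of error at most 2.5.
n ≥ 273

For margin E ≤ 2.5:
n ≥ (z* · σ / E)²
n ≥ (1.645 · 25.1 / 2.5)²
n ≥ 272.77

Minimum n = 273 (rounding up)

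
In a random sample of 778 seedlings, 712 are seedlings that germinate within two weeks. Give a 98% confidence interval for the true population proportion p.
(0.892, 0.938)

Proportion CI:
p̂ = 712/778 = 0.91517
SE = √(p̂(1-p̂)/n) = √(0.91517 · 0.08483 / 778) = 0.00999

z* = 2.326
Margin = z* · SE = 2.326 · 0.00999 = 0.0232

CI: 0.91517 ± 0.0232 = (0.892, 0.938)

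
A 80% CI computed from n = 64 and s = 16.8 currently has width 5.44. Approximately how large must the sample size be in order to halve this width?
n ≈ 256

CI width ∝ 1/√n
To reduce width by factor 2, need √n to grow by 2 → need 2² = 4 times as many samples.

Current: n = 64, width = 5.44
New: n = 256, width ≈ 2.70

Width reduced by factor of 5.44/2.70 = 2.01.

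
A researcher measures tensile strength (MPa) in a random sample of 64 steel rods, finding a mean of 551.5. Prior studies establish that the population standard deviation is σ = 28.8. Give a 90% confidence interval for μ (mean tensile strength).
(545.58, 557.42)

z-interval (σ known):
z* = 1.645 for 90% confidence

Margin of error = z* · σ/√n = 1.645 · 28.8/√64 = 5.92

CI: (551.5 - 5.92, 551.5 + 5.92) = (545.58, 557.42)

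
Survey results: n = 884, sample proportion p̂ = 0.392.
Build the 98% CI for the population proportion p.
(0.354, 0.430)

Proportion CI:
SE = √(p̂(1-p̂)/n) = √(0.392 · 0.608 / 884) = 0.01642

z* = 2.326
Margin = z* · SE = 2.326 · 0.01642 = 0.0382

CI: 0.392 ± 0.0382 = (0.354, 0.430)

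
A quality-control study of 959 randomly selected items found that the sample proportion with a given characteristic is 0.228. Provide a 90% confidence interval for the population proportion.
(0.206, 0.250)

Proportion CI:
SE = √(p̂(1-p̂)/n) = √(0.228 · 0.772 / 959) = 0.01355

z* = 1.645
Margin = z* · SE = 1.645 · 0.01355 = 0.0223

CI: 0.228 ± 0.0223 = (0.206, 0.250)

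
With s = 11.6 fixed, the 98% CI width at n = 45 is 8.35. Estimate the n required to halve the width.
n ≈ 180

CI width ∝ 1/√n
To reduce width by factor 2, need √n to grow by 2 → need 2² = 4 times as many samples.

Current: n = 45, width = 8.35
New: n = 180, width ≈ 4.06

Width reduced by factor of 8.35/4.06 = 2.06.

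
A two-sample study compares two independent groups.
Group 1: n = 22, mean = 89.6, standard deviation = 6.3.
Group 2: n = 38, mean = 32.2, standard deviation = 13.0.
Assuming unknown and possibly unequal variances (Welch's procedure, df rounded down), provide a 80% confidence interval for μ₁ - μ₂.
(54.16, 60.64)

Difference: x̄₁ - x̄₂ = 57.40
SE = √(s₁²/n₁ + s₂²/n₂) = √(6.3²/22 + 13.0²/38) = 2.5003
df = 56.68 → 56 (Welch–Satterthwaite, rounded down)
t* = 1.297

CI: 57.40 ± 1.297 · 2.5003 = 57.40 ± 3.24 = (54.16, 60.64)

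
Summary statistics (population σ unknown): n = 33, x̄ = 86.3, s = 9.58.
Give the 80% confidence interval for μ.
(84.12, 88.48)

t-interval (σ unknown):
df = n - 1 = 32
t* = 1.309 for 80% confidence

Margin of error = t* · s/√n = 1.309 · 9.58/√33 = 2.18

CI: (84.12, 88.48)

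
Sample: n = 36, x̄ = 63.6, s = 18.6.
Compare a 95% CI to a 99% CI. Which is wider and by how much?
99% CI is wider by 4.30

df = 35
95% CI: t* = 2.030, (57.31, 69.89), width = 2 · t* · s/√n = 12.59
99% CI: t* = 2.724, (55.16, 72.04), width = 2 · t* · s/√n = 16.89

The 99% CI is wider by 16.89 - 12.59 = 4.30.
Higher confidence requires a wider interval.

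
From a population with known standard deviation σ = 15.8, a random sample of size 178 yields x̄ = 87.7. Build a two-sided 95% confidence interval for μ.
(85.38, 90.02)

z-interval (σ known):
z* = 1.960 for 95% confidence

Margin of error = z* · σ/√n = 1.960 · 15.8/√178 = 2.32

CI: (87.7 - 2.32, 87.7 + 2.32) = (85.38, 90.02)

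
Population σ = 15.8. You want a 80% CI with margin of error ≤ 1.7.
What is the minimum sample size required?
n ≥ 142

For margin E ≤ 1.7:
n ≥ (z* · σ / E)²
n ≥ (1.282 · 15.8 / 1.7)²
n ≥ 141.97

Minimum n = 142 (rounding up)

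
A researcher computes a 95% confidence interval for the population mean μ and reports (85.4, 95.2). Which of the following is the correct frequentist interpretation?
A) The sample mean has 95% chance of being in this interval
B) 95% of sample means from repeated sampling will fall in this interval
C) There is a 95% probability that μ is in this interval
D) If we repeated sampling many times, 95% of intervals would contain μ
D

A) Wrong — x̄ is observed and sits in the interval by construction.
B) Wrong — coverage applies to intervals containing μ, not to future x̄ values.
C) Wrong — μ is fixed; the randomness lives in the interval, not in μ.
D) Correct — this is the frequentist long-run coverage interpretation.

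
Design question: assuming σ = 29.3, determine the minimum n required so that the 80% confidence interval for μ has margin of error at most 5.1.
n ≥ 55

For margin E ≤ 5.1:
n ≥ (z* · σ / E)²
n ≥ (1.282 · 29.3 / 5.1)²
n ≥ 54.25

Minimum n = 55 (rounding up)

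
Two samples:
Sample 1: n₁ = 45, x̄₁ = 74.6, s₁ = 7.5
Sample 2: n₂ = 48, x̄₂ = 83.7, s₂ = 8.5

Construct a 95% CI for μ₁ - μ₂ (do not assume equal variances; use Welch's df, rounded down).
(-12.40, -5.80)

Difference: x̄₁ - x̄₂ = -9.10
SE = √(s₁²/n₁ + s₂²/n₂) = √(7.5²/45 + 8.5²/48) = 1.6599
df = 90.68 → 90 (Welch–Satterthwaite, rounded down)
t* = 1.987

CI: -9.10 ± 1.987 · 1.6599 = -9.10 ± 3.30 = (-12.40, -5.80)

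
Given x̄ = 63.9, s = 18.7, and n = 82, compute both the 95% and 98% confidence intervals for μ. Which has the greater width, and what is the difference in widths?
98% CI is wider by 1.58

df = 81
95% CI: t* = 1.990, (59.79, 68.01), width = 2 · t* · s/√n = 8.22
98% CI: t* = 2.373, (59.00, 68.80), width = 2 · t* · s/√n = 9.80

The 98% CI is wider by 9.80 - 8.22 = 1.58.
Higher confidence requires a wider interval.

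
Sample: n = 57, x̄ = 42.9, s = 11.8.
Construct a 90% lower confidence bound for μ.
μ ≥ 40.87

Lower bound (one-sided):
t* = 1.297 (one-sided for 90%)
Lower bound = x̄ - t* · s/√n = 42.9 - 1.297 · 11.8/√57 = 40.87

We are 90% confident that μ ≥ 40.87.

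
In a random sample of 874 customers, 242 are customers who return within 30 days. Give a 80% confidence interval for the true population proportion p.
(0.257, 0.296)

Proportion CI:
p̂ = 242/874 = 0.27689
SE = √(p̂(1-p̂)/n) = √(0.27689 · 0.72311 / 874) = 0.01514

z* = 1.282
Margin = z* · SE = 1.282 · 0.01514 = 0.0194

CI: 0.27689 ± 0.0194 = (0.257, 0.296)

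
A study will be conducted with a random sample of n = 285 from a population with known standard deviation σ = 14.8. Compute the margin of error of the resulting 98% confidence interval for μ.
Margin of error = 2.04

Margin of error = z* · σ/√n
= 2.326 · 14.8/√285
= 2.326 · 14.8/16.8819
= 2.04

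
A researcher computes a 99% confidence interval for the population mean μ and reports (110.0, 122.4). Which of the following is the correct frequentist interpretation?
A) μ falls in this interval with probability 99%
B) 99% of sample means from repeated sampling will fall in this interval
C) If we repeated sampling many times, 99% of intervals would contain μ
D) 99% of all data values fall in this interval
C

A) Wrong — μ is fixed; the randomness lives in the interval, not in μ.
B) Wrong — coverage applies to intervals containing μ, not to future x̄ values.
C) Correct — this is the frequentist long-run coverage interpretation.
D) Wrong — a CI is about the parameter μ, not individual data values.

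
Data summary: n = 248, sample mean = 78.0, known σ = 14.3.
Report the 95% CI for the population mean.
(76.22, 79.78)

z-interval (σ known):
z* = 1.960 for 95% confidence

Margin of error = z* · σ/√n = 1.960 · 14.3/√248 = 1.78

CI: (78.0 - 1.78, 78.0 + 1.78) = (76.22, 79.78)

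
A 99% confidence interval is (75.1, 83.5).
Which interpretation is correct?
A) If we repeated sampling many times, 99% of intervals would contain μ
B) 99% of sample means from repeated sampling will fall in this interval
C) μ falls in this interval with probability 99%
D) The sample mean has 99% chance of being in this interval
A

A) Correct — this is the frequentist long-run coverage interpretation.
B) Wrong — coverage applies to intervals containing μ, not to future x̄ values.
C) Wrong — μ is fixed; the randomness lives in the interval, not in μ.
D) Wrong — x̄ is observed and sits in the interval by construction.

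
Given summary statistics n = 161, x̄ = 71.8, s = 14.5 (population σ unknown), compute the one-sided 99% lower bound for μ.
μ ≥ 69.11

Lower bound (one-sided):
t* = 2.350 (one-sided for 99%)
Lower bound = x̄ - t* · s/√n = 71.8 - 2.350 · 14.5/√161 = 69.11

We are 99% confident that μ ≥ 69.11.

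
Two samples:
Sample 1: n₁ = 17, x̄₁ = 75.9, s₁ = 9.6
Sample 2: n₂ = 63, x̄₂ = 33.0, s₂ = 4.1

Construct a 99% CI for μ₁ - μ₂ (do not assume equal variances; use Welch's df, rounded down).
(35.99, 49.81)

Difference: x̄₁ - x̄₂ = 42.90
SE = √(s₁²/n₁ + s₂²/n₂) = √(9.6²/17 + 4.1²/63) = 2.3850
df = 17.60 → 17 (Welch–Satterthwaite, rounded down)
t* = 2.898

CI: 42.90 ± 2.898 · 2.3850 = 42.90 ± 6.91 = (35.99, 49.81)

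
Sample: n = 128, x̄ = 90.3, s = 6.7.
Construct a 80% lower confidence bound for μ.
μ ≥ 89.80

Lower bound (one-sided):
t* = 0.844 (one-sided for 80%)
Lower bound = x̄ - t* · s/√n = 90.3 - 0.844 · 6.7/√128 = 89.80

We are 80% confident that μ ≥ 89.80.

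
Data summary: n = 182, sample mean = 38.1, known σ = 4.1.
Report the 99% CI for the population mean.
(37.32, 38.88)

z-interval (σ known):
z* = 2.576 for 99% confidence

Margin of error = z* · σ/√n = 2.576 · 4.1/√182 = 0.78

CI: (38.1 - 0.78, 38.1 + 0.78) = (37.32, 38.88)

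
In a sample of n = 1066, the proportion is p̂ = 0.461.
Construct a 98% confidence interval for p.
(0.425, 0.497)

Proportion CI:
SE = √(p̂(1-p̂)/n) = √(0.461 · 0.539 / 1066) = 0.01527

z* = 2.326
Margin = z* · SE = 2.326 · 0.01527 = 0.0355

CI: 0.461 ± 0.0355 = (0.425, 0.497)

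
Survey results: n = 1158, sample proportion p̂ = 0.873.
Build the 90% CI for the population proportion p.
(0.857, 0.889)

Proportion CI:
SE = √(p̂(1-p̂)/n) = √(0.873 · 0.127 / 1158) = 0.00978

z* = 1.645
Margin = z* · SE = 1.645 · 0.00978 = 0.0161

CI: 0.873 ± 0.0161 = (0.857, 0.889)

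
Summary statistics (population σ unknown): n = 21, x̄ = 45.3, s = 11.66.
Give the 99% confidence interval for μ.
(38.06, 52.54)

t-interval (σ unknown):
df = n - 1 = 20
t* = 2.845 for 99% confidence

Margin of error = t* · s/√n = 2.845 · 11.66/√21 = 7.24

CI: (38.06, 52.54)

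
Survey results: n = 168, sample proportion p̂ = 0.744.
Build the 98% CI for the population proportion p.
(0.666, 0.822)

Proportion CI:
SE = √(p̂(1-p̂)/n) = √(0.744 · 0.256 / 168) = 0.03367

z* = 2.326
Margin = z* · SE = 2.326 · 0.03367 = 0.0783

CI: 0.744 ± 0.0783 = (0.666, 0.822)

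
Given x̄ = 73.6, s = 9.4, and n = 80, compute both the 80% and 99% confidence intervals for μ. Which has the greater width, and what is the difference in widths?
99% CI is wider by 2.83

df = 79
80% CI: t* = 1.292, (72.24, 74.96), width = 2 · t* · s/√n = 2.72
99% CI: t* = 2.640, (70.83, 76.37), width = 2 · t* · s/√n = 5.55

The 99% CI is wider by 5.55 - 2.72 = 2.83.
Higher confidence requires a wider interval.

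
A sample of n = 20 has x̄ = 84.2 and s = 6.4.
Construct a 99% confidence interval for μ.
(80.11, 88.29)

t-interval (σ unknown):
df = n - 1 = 19
t* = 2.861 for 99% confidence

Margin of error = t* · s/√n = 2.861 · 6.4/√20 = 4.09

CI: (80.11, 88.29)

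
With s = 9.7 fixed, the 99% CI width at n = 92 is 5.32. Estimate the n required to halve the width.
n ≈ 368

CI width ∝ 1/√n
To reduce width by factor 2, need √n to grow by 2 → need 2² = 4 times as many samples.

Current: n = 92, width = 5.32
New: n = 368, width ≈ 2.62

Width reduced by factor of 5.32/2.62 = 2.03.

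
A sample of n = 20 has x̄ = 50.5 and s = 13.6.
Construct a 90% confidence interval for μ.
(45.24, 55.76)

t-interval (σ unknown):
df = n - 1 = 19
t* = 1.729 for 90% confidence

Margin of error = t* · s/√n = 1.729 · 13.6/√20 = 5.26

CI: (45.24, 55.76)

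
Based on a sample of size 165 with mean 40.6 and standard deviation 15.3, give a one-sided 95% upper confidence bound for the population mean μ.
μ ≤ 42.57

Upper bound (one-sided):
t* = 1.654 (one-sided for 95%)
Upper bound = x̄ + t* · s/√n = 40.6 + 1.654 · 15.3/√165 = 42.57

We are 95% confident that μ ≤ 42.57.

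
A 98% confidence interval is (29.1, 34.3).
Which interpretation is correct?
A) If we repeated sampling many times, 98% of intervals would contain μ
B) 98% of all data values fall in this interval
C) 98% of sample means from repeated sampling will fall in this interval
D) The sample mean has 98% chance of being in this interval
A

A) Correct — this is the frequentist long-run coverage interpretation.
B) Wrong — a CI is about the parameter μ, not individual data values.
C) Wrong — coverage applies to intervals containing μ, not to future x̄ values.
D) Wrong — x̄ is observed and sits in the interval by construction.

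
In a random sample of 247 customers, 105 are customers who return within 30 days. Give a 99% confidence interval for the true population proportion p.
(0.344, 0.506)

Proportion CI:
p̂ = 105/247 = 0.42510
SE = √(p̂(1-p̂)/n) = √(0.42510 · 0.57490 / 247) = 0.03146

z* = 2.576
Margin = z* · SE = 2.576 · 0.03146 = 0.0810

CI: 0.42510 ± 0.0810 = (0.344, 0.506)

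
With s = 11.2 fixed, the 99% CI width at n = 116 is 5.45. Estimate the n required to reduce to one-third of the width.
n ≈ 1044

CI width ∝ 1/√n
To reduce width by factor 3, need √n to grow by 3 → need 3² = 9 times as many samples.

Current: n = 116, width = 5.45
New: n = 1044, width ≈ 1.79

Width reduced by factor of 5.45/1.79 = 3.04.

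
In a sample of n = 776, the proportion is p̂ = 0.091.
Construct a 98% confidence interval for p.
(0.067, 0.115)

Proportion CI:
SE = √(p̂(1-p̂)/n) = √(0.091 · 0.909 / 776) = 0.01032

z* = 2.326
Margin = z* · SE = 2.326 · 0.01032 = 0.0240

CI: 0.091 ± 0.0240 = (0.067, 0.115)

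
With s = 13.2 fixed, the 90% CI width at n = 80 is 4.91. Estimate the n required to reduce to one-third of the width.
n ≈ 720

CI width ∝ 1/√n
To reduce width by factor 3, need √n to grow by 3 → need 3² = 9 times as many samples.

Current: n = 80, width = 4.91
New: n = 720, width ≈ 1.62

Width reduced by factor of 4.91/1.62 = 3.03.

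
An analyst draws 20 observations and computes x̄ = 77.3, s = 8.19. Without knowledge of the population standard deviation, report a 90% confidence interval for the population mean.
(74.13, 80.47)

t-interval (σ unknown):
df = n - 1 = 19
t* = 1.729 for 90% confidence

Margin of error = t* · s/√n = 1.729 · 8.19/√20 = 3.17

CI: (74.13, 80.47)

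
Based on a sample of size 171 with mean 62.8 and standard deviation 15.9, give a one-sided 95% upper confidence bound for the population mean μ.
μ ≤ 64.81

Upper bound (one-sided):
t* = 1.654 (one-sided for 95%)
Upper bound = x̄ + t* · s/√n = 62.8 + 1.654 · 15.9/√171 = 64.81

We are 95% confident that μ ≤ 64.81.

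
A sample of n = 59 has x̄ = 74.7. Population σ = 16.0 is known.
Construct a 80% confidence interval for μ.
(72.03, 77.37)

z-interval (σ known):
z* = 1.282 for 80% confidence

Margin of error = z* · σ/√n = 1.282 · 16.0/√59 = 2.67

CI: (74.7 - 2.67, 74.7 + 2.67) = (72.03, 77.37)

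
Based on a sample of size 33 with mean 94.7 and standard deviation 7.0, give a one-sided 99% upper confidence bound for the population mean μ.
μ ≤ 97.68

Upper bound (one-sided):
t* = 2.449 (one-sided for 99%)
Upper bound = x̄ + t* · s/√n = 94.7 + 2.449 · 7.0/√33 = 97.68

We are 99% confident that μ ≤ 97.68.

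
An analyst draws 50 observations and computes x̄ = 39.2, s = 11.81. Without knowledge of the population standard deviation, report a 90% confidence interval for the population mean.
(36.40, 42.00)

t-interval (σ unknown):
df = n - 1 = 49
t* = 1.677 for 90% confidence

Margin of error = t* · s/√n = 1.677 · 11.81/√50 = 2.80

CI: (36.40, 42.00)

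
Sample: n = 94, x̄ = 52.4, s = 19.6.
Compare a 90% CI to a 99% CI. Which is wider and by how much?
99% CI is wider by 3.91

df = 93
90% CI: t* = 1.661, (49.04, 55.76), width = 2 · t* · s/√n = 6.72
99% CI: t* = 2.630, (47.08, 57.72), width = 2 · t* · s/√n = 10.63

The 99% CI is wider by 10.63 - 6.72 = 3.91.
Higher confidence requires a wider interval.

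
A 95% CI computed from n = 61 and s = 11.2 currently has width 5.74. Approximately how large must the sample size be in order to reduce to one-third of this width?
n ≈ 549

CI width ∝ 1/√n
To reduce width by factor 3, need √n to grow by 3 → need 3² = 9 times as many samples.

Current: n = 61, width = 5.74
New: n = 549, width ≈ 1.88

Width reduced by factor of 5.74/1.88 = 3.05.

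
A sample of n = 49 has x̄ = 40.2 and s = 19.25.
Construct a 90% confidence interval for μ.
(35.59, 44.81)

t-interval (σ unknown):
df = n - 1 = 48
t* = 1.677 for 90% confidence

Margin of error = t* · s/√n = 1.677 · 19.25/√49 = 4.61

CI: (35.59, 44.81)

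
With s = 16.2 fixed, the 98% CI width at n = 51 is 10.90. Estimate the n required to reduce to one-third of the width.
n ≈ 459

CI width ∝ 1/√n
To reduce width by factor 3, need √n to grow by 3 → need 3² = 9 times as many samples.

Current: n = 51, width = 10.90
New: n = 459, width ≈ 3.53

Width reduced by factor of 10.90/3.53 = 3.09.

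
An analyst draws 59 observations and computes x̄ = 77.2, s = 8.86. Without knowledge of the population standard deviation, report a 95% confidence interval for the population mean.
(74.89, 79.51)

t-interval (σ unknown):
df = n - 1 = 58
t* = 2.002 for 95% confidence

Margin of error = t* · s/√n = 2.002 · 8.86/√59 = 2.31

CI: (74.89, 79.51)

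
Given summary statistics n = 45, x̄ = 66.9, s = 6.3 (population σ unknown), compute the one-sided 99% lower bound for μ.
μ ≥ 64.63

Lower bound (one-sided):
t* = 2.414 (one-sided for 99%)
Lower bound = x̄ - t* · s/√n = 66.9 - 2.414 · 6.3/√45 = 64.63

We are 99% confident that μ ≥ 64.63.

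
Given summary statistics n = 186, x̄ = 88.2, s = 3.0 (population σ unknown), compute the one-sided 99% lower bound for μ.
μ ≥ 87.68

Lower bound (one-sided):
t* = 2.347 (one-sided for 99%)
Lower bound = x̄ - t* · s/√n = 88.2 - 2.347 · 3.0/√186 = 87.68

We are 99% confident that μ ≥ 87.68.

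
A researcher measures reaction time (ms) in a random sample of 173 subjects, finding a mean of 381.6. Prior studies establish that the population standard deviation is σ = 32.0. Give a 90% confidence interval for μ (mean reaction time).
(377.60, 385.60)

z-interval (σ known):
z* = 1.645 for 90% confidence

Margin of error = z* · σ/√n = 1.645 · 32.0/√173 = 4.00

CI: (381.6 - 4.00, 381.6 + 4.00) = (377.60, 385.60)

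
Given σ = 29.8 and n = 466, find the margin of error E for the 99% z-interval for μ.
Margin of error = 3.56

Margin of error = z* · σ/√n
= 2.576 · 29.8/√466
= 2.576 · 29.8/21.5870
= 3.56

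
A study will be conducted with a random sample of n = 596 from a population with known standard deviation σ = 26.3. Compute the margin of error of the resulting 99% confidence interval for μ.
Margin of error = 2.78

Margin of error = z* · σ/√n
= 2.576 · 26.3/√596
= 2.576 · 26.3/24.4131
= 2.78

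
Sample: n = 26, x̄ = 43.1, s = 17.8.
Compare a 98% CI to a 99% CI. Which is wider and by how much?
99% CI is wider by 2.11

df = 25
98% CI: t* = 2.485, (34.43, 51.77), width = 2 · t* · s/√n = 17.35
99% CI: t* = 2.787, (33.37, 52.83), width = 2 · t* · s/√n = 19.46

The 99% CI is wider by 19.46 - 17.35 = 2.11.
Higher confidence requires a wider interval.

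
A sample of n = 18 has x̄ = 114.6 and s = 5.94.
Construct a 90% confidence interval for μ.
(112.16, 117.04)

t-interval (σ unknown):
df = n - 1 = 17
t* = 1.740 for 90% confidence

Margin of error = t* · s/√n = 1.740 · 5.94/√18 = 2.44

CI: (112.16, 117.04)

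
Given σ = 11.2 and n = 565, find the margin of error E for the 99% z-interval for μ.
Margin of error = 1.21

Margin of error = z* · σ/√n
= 2.576 · 11.2/√565
= 2.576 · 11.2/23.7697
= 1.21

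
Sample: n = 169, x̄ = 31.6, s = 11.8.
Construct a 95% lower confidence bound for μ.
μ ≥ 30.10

Lower bound (one-sided):
t* = 1.654 (one-sided for 95%)
Lower bound = x̄ - t* · s/√n = 31.6 - 1.654 · 11.8/√169 = 30.10

We are 95% confident that μ ≥ 30.10.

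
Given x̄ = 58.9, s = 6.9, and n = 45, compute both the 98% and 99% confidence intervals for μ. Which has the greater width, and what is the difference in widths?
99% CI is wider by 0.57

df = 44
98% CI: t* = 2.414, (56.42, 61.38), width = 2 · t* · s/√n = 4.97
99% CI: t* = 2.692, (56.13, 61.67), width = 2 · t* · s/√n = 5.54

The 99% CI is wider by 5.54 - 4.97 = 0.57.
Higher confidence requires a wider interval.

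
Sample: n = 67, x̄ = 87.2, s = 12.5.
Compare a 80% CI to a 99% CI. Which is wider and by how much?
99% CI is wider by 4.14

df = 66
80% CI: t* = 1.295, (85.22, 89.18), width = 2 · t* · s/√n = 3.96
99% CI: t* = 2.652, (83.15, 91.25), width = 2 · t* · s/√n = 8.10

The 99% CI is wider by 8.10 - 3.96 = 4.14.
Higher confidence requires a wider interval.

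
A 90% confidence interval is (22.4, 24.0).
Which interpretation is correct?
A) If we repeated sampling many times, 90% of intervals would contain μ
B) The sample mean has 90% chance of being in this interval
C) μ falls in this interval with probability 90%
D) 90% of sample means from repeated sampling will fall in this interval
A

A) Correct — this is the frequentist long-run coverage interpretation.
B) Wrong — x̄ is observed and sits in the interval by construction.
C) Wrong — μ is fixed; the randomness lives in the interval, not in μ.
D) Wrong — coverage applies to intervals containing μ, not to future x̄ values.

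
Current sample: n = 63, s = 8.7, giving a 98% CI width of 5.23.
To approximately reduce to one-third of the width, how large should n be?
n ≈ 567

CI width ∝ 1/√n
To reduce width by factor 3, need √n to grow by 3 → need 3² = 9 times as many samples.

Current: n = 63, width = 5.23
New: n = 567, width ≈ 1.70

Width reduced by factor of 5.23/1.70 = 3.08.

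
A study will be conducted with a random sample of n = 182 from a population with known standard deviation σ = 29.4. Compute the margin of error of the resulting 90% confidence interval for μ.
Margin of error = 3.58

Margin of error = z* · σ/√n
= 1.645 · 29.4/√182
= 1.645 · 29.4/13.4907
= 3.58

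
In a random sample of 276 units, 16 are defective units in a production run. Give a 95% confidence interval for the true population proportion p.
(0.030, 0.086)

Proportion CI:
p̂ = 16/276 = 0.05797
SE = √(p̂(1-p̂)/n) = √(0.05797 · 0.94203 / 276) = 0.01407

z* = 1.960
Margin = z* · SE = 1.960 · 0.01407 = 0.0276

CI: 0.05797 ± 0.0276 = (0.030, 0.086)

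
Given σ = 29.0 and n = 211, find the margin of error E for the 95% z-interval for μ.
Margin of error = 3.91

Margin of error = z* · σ/√n
= 1.960 · 29.0/√211
= 1.960 · 29.0/14.5258
= 3.91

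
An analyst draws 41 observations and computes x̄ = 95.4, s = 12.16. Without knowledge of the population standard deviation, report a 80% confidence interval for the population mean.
(92.93, 97.87)

t-interval (σ unknown):
df = n - 1 = 40
t* = 1.303 for 80% confidence

Margin of error = t* · s/√n = 1.303 · 12.16/√41 = 2.47

CI: (92.93, 97.87)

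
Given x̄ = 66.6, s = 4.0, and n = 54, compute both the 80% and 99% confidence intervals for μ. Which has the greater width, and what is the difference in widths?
99% CI is wider by 1.50

df = 53
80% CI: t* = 1.298, (65.89, 67.31), width = 2 · t* · s/√n = 1.41
99% CI: t* = 2.672, (65.15, 68.05), width = 2 · t* · s/√n = 2.91

The 99% CI is wider by 2.91 - 1.41 = 1.50.
Higher confidence requires a wider interval.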